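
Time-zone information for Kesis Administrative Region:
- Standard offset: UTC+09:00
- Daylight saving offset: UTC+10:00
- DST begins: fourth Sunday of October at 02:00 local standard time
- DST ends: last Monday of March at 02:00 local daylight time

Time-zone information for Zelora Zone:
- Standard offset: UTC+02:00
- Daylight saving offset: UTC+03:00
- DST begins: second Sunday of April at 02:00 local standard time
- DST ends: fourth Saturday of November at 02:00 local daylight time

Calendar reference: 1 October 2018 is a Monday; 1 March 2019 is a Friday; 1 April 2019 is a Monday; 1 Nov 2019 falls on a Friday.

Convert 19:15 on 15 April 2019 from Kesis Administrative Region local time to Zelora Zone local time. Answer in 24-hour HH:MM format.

1 October 2018 is a Monday, so the first Sunday is October 7 and the fourth is October 28.
1 March 2019 is a Friday, so Mondays fall on 4, 11, 18, 25; the last is March 25.
15 April 2019 is outside the daylight-saving period (28 October 2018 – 25 March 2019), so Kesis Administrative Region is on standard time, UTC+09:00.
19:15 Kesis Administrative Region − 9h = 10:15 UTC.
1 April 2019 is a Monday, so the first Sunday is April 7 and the second is April 14.
1 November 2019 is a Friday, so the first Saturday is November 2 and the fourth is November 23.
At the standard offset (UTC+02:00), 10:15 UTC + 2h = 12:15 Zelora Zone standard time.
The standard-time date in Zelora Zone, 15 April 2019, falls between 14 April and 23 November, so daylight saving is in effect and Zelora Zone is at UTC+03:00.
10:15 UTC + 3h = 13:15 Zelora Zone.

13:15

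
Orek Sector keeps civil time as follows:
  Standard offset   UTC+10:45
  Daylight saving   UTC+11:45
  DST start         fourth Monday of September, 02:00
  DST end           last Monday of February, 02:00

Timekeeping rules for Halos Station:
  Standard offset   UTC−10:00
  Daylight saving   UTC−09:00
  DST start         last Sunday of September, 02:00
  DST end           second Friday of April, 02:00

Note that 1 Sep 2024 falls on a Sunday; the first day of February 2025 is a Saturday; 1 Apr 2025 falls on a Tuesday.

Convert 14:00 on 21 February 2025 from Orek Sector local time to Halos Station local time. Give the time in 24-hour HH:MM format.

1 September 2024 is a Sunday, so the first Monday is September 2 and the fourth is September 23.
1 February 2025 is a Saturday, so Mondays fall on 3, 10, 17, 24; the last is February 24.
21 February 2025 falls between 23 September 2024 and 24 February 2025, so daylight saving is in effect and Orek Sector is at UTC+11:45.
14:00 Orek Sector − 11h45m = 02:15 UTC.
1 September 2024 is a Sunday, so Sundays fall on 1, 8, 15, 22, 29; the last is September 29.
1 April 2025 is a Tuesday, so the first Friday is April 4 and the second is April 11.
At the standard offset (UTC−10:00), 02:15 UTC − 10h = 16:15 Halos Station standard time (rolling into the previous day, 20 February 2025).
The standard-time date in Halos Station, 20 February 2025, lies within the daylight-saving period (29 September 2024 – 11 April 2025), so Halos Station is on daylight time, UTC−09:00.
02:15 UTC − 9h = 17:15 Halos Station (rolling into the previous day, 20 February 2025).

17:15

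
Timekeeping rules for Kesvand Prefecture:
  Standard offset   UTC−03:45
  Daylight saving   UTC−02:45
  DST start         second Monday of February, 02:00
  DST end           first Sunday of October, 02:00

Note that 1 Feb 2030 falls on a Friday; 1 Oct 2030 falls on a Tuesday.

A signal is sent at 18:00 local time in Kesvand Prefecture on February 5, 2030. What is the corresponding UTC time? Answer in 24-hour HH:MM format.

21:45

1 February 2030 is a Friday, so the first Monday is February 4 and the second is February 11.
1 October 2030 is a Tuesday, so the first Sunday is October 6.
February 5, 2030 does not fall between 11 February and 6 October, so daylight saving is not in effect and Kesvand Prefecture is at UTC−03:45.
18:00 local + 3h45m = 21:45 UTC.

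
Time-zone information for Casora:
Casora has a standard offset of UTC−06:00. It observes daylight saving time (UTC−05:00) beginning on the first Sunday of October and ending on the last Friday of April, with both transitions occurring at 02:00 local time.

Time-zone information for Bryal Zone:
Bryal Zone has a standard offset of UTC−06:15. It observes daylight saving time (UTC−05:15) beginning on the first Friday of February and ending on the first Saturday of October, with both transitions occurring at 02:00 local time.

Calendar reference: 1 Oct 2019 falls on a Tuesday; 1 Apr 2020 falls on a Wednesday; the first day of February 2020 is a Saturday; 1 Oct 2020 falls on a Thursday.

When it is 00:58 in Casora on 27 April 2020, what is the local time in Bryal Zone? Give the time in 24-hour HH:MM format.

01:43

1 October 2019 is a Tuesday, so the first Sunday is October 6.
1 April 2020 is a Wednesday, so Fridays fall on 3, 10, 17, 24; the last is April 24.
27 April 2020 is outside the daylight-saving period (6 October 2019 – 24 April 2020), so Casora is on standard time, UTC−06:00.
00:58 Casora + 6h = 06:58 UTC.
1 February 2020 is a Saturday, so the first Friday is February 7.
1 October 2020 is a Thursday, so the first Saturday is October 3.
At the standard offset (UTC−06:15), 06:58 UTC − 6h15m = 00:43 Bryal Zone standard time.
Daylight saving runs 7 February – 3 October; the standard-time date in Bryal Zone, 27 April 2020, is inside that window, so Bryal Zone is at UTC−05:15.
06:58 UTC − 5h15m = 01:43 Bryal Zone.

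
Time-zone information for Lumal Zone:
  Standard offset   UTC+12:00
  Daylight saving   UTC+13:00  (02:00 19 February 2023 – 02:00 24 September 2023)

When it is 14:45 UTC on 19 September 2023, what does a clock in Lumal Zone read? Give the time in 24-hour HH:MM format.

At the standard offset (UTC+12:00), 14:45 UTC + 12h = 02:45 Lumal Zone standard time (rolling into the next day, 20 September 2023).
Daylight saving runs 19 February – 24 September; the standard-time date in Lumal Zone, 20 September 2023, is inside that window, so Lumal Zone is at UTC+13:00.
14:45 UTC + 13h = 03:45 local (rolling into the next day, 20 September 2023).

03:45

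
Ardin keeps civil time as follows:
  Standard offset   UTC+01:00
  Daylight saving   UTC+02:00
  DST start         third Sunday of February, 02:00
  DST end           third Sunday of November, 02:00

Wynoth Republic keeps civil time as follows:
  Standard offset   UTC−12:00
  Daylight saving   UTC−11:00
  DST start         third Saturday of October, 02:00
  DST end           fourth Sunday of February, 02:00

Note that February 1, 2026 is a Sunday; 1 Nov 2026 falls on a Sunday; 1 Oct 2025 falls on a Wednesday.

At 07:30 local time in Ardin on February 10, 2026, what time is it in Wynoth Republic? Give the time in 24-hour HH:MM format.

1 February 2026 is a Sunday, so the first Sunday is February 1 and the third is February 15.
1 November 2026 is a Sunday, so the first Sunday is November 1 and the third is November 15.
Daylight saving runs 15 February – 15 November; February 10, 2026 is outside that window, so Ardin is on standard time at UTC+01:00.
07:30 Ardin − 1h = 06:30 UTC.
1 October 2025 is a Wednesday, so the first Saturday is October 4 and the third is October 18.
1 February 2026 is a Sunday, so the first Sunday is February 1 and the fourth is February 22.
At the standard offset (UTC−12:00), 06:30 UTC − 12h = 18:30 Wynoth Republic standard time (rolling into the previous day, 9 February 2026).
The standard-time date in Wynoth Republic, February 9, 2026, falls between 18 October 2025 and 22 February 2026, so daylight saving is in effect and Wynoth Republic is at UTC−11:00.
06:30 UTC − 11h = 19:30 Wynoth Republic (rolling into the previous day, 9 February 2026).

19:30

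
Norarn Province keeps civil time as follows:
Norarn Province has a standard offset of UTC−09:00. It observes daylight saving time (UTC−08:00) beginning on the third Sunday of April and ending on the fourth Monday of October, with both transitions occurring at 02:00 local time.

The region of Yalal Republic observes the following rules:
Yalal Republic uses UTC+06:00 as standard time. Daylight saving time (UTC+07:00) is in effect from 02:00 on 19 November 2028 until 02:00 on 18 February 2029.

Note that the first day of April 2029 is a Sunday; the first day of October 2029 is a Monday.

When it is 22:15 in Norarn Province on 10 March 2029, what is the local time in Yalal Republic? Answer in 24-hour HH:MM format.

1 April 2029 is a Sunday, so the first Sunday is April 1 and the third is April 15.
1 October 2029 is a Monday, so the first Monday is October 1 and the fourth is October 22.
10 March 2029 is outside the daylight-saving period (15 April – 22 October), so Norarn Province is on standard time, UTC−09:00.
22:15 Norarn Province + 9h = 07:15 UTC (rolling into the next day, 11 March 2029).
At the standard offset (UTC+06:00), 07:15 UTC + 6h = 13:15 Yalal Republic standard time.
The standard-time date in Yalal Republic, 11 March 2029, is outside the daylight-saving period (19 November 2028 – 18 February 2029), so Yalal Republic is on standard time, UTC+06:00.
07:15 UTC + 6h = 13:15 Yalal Republic.

13:15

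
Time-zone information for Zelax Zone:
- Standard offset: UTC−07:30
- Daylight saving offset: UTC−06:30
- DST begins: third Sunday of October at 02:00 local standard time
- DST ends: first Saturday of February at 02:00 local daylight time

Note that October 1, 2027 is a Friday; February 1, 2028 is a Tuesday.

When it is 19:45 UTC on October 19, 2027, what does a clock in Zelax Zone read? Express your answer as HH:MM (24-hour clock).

1 October 2027 is a Friday, so the first Sunday is October 3 and the third is October 17.
1 February 2028 is a Tuesday, so the first Saturday is February 5.
At the standard offset (UTC−07:30), 19:45 UTC − 7h30m = 12:15 Zelax Zone standard time.
The standard-time date in Zelax Zone, October 19, 2027, lies within the daylight-saving period (17 October 2027 – 5 February 2028), so Zelax Zone is on daylight time, UTC−06:30.
19:45 UTC − 6h30m = 13:15 local.

13:15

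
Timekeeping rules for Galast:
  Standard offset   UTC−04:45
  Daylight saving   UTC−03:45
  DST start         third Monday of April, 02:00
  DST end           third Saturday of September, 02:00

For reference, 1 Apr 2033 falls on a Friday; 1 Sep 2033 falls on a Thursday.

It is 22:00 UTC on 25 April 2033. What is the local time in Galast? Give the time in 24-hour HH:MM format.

18:15

1 April 2033 is a Friday, so the first Monday is April 4 and the third is April 18.
1 September 2033 is a Thursday, so the first Saturday is September 3 and the third is September 17.
At the standard offset (UTC−04:45), 22:00 UTC − 4h45m = 17:15 Galast standard time.
The standard-time date in Galast, 25 April 2033, falls between 18 April and 17 September, so daylight saving is in effect and Galast is at UTC−03:45.
22:00 UTC − 3h45m = 18:15 local.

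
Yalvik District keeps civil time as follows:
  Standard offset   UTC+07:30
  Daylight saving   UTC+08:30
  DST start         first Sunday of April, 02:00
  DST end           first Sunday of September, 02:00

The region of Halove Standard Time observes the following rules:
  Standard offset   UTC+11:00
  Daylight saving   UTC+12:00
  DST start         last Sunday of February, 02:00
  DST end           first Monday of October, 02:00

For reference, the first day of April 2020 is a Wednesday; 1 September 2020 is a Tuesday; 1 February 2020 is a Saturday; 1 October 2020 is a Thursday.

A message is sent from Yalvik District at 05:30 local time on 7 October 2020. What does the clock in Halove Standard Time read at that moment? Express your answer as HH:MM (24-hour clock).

09:00

1 April 2020 is a Wednesday, so the first Sunday is April 5.
1 September 2020 is a Tuesday, so the first Sunday is September 6.
Daylight saving runs 5 April – 6 September; 7 October 2020 is outside that window, so Yalvik District is on standard time at UTC+07:30.
05:30 Yalvik District − 7h30m = 22:00 UTC (rolling into the previous day, 6 October 2020).
1 February 2020 is a Saturday, so Sundays fall on 2, 9, 16, 23; the last is February 23.
1 October 2020 is a Thursday, so the first Monday is October 5.
At the standard offset (UTC+11:00), 22:00 UTC + 11h = 09:00 Halove Standard Time standard time (rolling into the next day, 7 October 2020).
The standard-time date in Halove Standard Time, 7 October 2020, is outside the daylight-saving period (23 February – 5 October), so Halove Standard Time is on standard time, UTC+11:00.
22:00 UTC + 11h = 09:00 Halove Standard Time (rolling into the next day, 7 October 2020).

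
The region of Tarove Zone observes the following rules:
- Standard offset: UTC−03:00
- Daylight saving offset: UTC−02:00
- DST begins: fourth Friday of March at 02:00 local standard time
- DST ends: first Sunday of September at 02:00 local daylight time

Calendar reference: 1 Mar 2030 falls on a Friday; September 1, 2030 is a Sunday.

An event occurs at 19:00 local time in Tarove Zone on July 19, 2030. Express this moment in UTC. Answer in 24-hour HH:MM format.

21:00

1 March 2030 is a Friday, so the first Friday is March 1 and the fourth is March 22.
1 September 2030 is a Sunday, so the first Sunday is September 1.
Daylight saving runs 22 March – 1 September; July 19, 2030 is inside that window, so Tarove Zone is at UTC−02:00.
19:00 local + 2h = 21:00 UTC.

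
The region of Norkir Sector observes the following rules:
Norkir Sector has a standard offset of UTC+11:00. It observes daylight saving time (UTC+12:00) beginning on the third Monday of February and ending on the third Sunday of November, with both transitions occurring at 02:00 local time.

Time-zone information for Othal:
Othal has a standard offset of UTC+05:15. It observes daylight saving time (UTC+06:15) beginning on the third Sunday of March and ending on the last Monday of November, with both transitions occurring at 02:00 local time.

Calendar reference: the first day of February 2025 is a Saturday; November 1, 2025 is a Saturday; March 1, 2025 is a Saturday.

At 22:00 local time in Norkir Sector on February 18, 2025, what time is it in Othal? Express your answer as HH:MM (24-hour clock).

1 February 2025 is a Saturday, so the first Monday is February 3 and the third is February 17.
1 November 2025 is a Saturday, so the first Sunday is November 2 and the third is November 16.
February 18, 2025 falls between 17 February and 16 November, so daylight saving is in effect and Norkir Sector is at UTC+12:00.
22:00 Norkir Sector − 12h = 10:00 UTC.
1 March 2025 is a Saturday, so the first Sunday is March 2 and the third is March 16.
1 November 2025 is a Saturday, so Mondays fall on 3, 10, 17, 24; the last is November 24.
At the standard offset (UTC+05:15), 10:00 UTC + 5h15m = 15:15 Othal standard time.
The standard-time date in Othal, February 18, 2025, is outside the daylight-saving period (16 March – 24 November), so Othal is on standard time, UTC+05:15.
10:00 UTC + 5h15m = 15:15 Othal.

15:15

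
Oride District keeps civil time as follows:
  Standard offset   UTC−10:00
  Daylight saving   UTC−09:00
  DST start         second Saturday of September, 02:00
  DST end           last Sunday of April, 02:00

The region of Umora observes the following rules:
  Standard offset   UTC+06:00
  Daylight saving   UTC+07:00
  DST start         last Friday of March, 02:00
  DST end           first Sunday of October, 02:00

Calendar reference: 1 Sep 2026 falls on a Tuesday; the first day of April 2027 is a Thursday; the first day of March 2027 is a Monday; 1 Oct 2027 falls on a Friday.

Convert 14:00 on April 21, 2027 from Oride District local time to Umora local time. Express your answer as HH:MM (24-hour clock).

06:00

1 September 2026 is a Tuesday, so the first Saturday is September 5 and the second is September 12.
1 April 2027 is a Thursday, so Sundays fall on 4, 11, 18, 25; the last is April 25.
April 21, 2027 falls between 12 September 2026 and 25 April 2027, so daylight saving is in effect and Oride District is at UTC−09:00.
14:00 Oride District + 9h = 23:00 UTC.
1 March 2027 is a Monday, so Fridays fall on 5, 12, 19, 26; the last is March 26.
1 October 2027 is a Friday, so the first Sunday is October 3.
At the standard offset (UTC+06:00), 23:00 UTC + 6h = 05:00 Umora standard time (rolling into the next day, 22 April 2027).
Daylight saving runs 26 March – 3 October; the standard-time date in Umora, April 22, 2027, is inside that window, so Umora is at UTC+07:00.
23:00 UTC + 7h = 06:00 Umora (rolling into the next day, 22 April 2027).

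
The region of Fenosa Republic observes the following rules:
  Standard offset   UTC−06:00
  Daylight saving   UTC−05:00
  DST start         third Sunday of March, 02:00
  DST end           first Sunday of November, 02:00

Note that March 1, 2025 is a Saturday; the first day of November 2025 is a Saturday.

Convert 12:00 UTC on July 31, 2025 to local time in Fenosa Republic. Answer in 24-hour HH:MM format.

1 March 2025 is a Saturday, so the first Sunday is March 2 and the third is March 16.
1 November 2025 is a Saturday, so the first Sunday is November 2.
At the standard offset (UTC−06:00), 12:00 UTC − 6h = 06:00 Fenosa Republic standard time.
The standard-time date in Fenosa Republic, July 31, 2025, falls between 16 March and 2 November, so daylight saving is in effect and Fenosa Republic is at UTC−05:00.
12:00 UTC − 5h = 07:00 local.

07:00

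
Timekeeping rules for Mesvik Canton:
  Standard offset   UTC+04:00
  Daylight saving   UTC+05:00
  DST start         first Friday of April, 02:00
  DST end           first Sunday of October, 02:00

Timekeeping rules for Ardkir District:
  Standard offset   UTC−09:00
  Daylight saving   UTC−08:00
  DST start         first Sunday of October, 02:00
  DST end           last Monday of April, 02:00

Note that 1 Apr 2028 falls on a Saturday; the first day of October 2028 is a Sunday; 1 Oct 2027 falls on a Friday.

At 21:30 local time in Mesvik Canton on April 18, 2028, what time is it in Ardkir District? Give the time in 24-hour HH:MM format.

1 April 2028 is a Saturday, so the first Friday is April 7.
1 October 2028 is a Sunday, so the first Sunday is October 1.
Daylight saving runs 7 April – 1 October; April 18, 2028 is inside that window, so Mesvik Canton is at UTC+05:00.
21:30 Mesvik Canton − 5h = 16:30 UTC.
1 October 2027 is a Friday, so the first Sunday is October 3.
1 April 2028 is a Saturday, so Mondays fall on 3, 10, 17, 24; the last is April 24.
At the standard offset (UTC−09:00), 16:30 UTC − 9h = 07:30 Ardkir District standard time.
Daylight saving runs 3 October 2027 – 24 April 2028; the standard-time date in Ardkir District, April 18, 2028, is inside that window, so Ardkir District is at UTC−08:00.
16:30 UTC − 8h = 08:30 Ardkir District.

08:30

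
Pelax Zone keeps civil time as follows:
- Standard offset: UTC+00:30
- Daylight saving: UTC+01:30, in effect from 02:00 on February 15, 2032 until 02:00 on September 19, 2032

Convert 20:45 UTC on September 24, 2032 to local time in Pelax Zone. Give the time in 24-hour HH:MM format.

21:15

At the standard offset (UTC+00:30), 20:45 UTC + 0h30m = 21:15 Pelax Zone standard time.
The standard-time date in Pelax Zone, September 24, 2032, is outside the daylight-saving period (15 February – 19 September), so Pelax Zone is on standard time, UTC+00:30.
20:45 UTC + 0h30m = 21:15 local.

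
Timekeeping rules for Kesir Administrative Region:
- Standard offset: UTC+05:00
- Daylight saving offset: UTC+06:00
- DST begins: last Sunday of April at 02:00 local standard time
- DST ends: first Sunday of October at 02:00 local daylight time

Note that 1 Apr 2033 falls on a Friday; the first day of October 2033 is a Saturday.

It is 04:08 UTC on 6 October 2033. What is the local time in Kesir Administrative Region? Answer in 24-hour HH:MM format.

09:08

1 April 2033 is a Friday, so Sundays fall on 3, 10, 17, 24; the last is April 24.
1 October 2033 is a Saturday, so the first Sunday is October 2.
At the standard offset (UTC+05:00), 04:08 UTC + 5h = 09:08 Kesir Administrative Region standard time.
The standard-time date in Kesir Administrative Region, 6 October 2033, does not fall between 24 April and 2 October, so daylight saving is not in effect and Kesir Administrative Region is at UTC+05:00.
04:08 UTC + 5h = 09:08 local.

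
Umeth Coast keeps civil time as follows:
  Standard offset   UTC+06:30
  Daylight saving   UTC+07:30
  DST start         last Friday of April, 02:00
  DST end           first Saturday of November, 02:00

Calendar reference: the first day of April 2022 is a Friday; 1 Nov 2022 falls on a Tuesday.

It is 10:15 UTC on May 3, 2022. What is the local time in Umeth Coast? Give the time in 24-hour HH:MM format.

1 April 2022 is a Friday, so Fridays fall on 1, 8, 15, 22, 29; the last is April 29.
1 November 2022 is a Tuesday, so the first Saturday is November 5.
At the standard offset (UTC+06:30), 10:15 UTC + 6h30m = 16:45 Umeth Coast standard time.
Daylight saving runs 29 April – 5 November; the standard-time date in Umeth Coast, May 3, 2022, is inside that window, so Umeth Coast is at UTC+07:30.
10:15 UTC + 7h30m = 17:45 local.

17:45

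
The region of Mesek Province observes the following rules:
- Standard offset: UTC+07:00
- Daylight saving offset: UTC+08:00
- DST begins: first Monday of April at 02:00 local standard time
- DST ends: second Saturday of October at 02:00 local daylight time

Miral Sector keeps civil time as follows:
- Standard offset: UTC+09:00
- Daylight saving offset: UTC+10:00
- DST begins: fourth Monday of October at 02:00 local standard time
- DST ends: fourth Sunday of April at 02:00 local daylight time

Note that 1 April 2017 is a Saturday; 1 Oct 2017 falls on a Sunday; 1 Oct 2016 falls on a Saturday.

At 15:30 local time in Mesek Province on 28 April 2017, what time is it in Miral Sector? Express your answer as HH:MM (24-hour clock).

16:30

1 April 2017 is a Saturday, so the first Monday is April 3.
1 October 2017 is a Sunday, so the first Saturday is October 7 and the second is October 14.
Daylight saving runs 3 April – 14 October; 28 April 2017 is inside that window, so Mesek Province is at UTC+08:00.
15:30 Mesek Province − 8h = 07:30 UTC.
1 October 2016 is a Saturday, so the first Monday is October 3 and the fourth is October 24.
1 April 2017 is a Saturday, so the first Sunday is April 2 and the fourth is April 23.
At the standard offset (UTC+09:00), 07:30 UTC + 9h = 16:30 Miral Sector standard time.
The standard-time date in Miral Sector, 28 April 2017, is outside the daylight-saving period (24 October 2016 – 23 April 2017), so Miral Sector is on standard time, UTC+09:00.
07:30 UTC + 9h = 16:30 Miral Sector.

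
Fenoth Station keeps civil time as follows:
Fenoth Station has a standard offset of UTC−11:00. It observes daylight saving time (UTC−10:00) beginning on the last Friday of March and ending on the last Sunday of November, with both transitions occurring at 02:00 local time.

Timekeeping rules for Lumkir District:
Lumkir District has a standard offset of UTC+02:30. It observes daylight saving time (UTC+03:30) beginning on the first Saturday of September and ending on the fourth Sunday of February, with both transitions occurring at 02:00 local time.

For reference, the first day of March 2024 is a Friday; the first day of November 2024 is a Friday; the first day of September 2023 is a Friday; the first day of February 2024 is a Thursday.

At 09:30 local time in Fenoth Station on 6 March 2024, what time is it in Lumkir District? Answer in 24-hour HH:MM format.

1 March 2024 is a Friday, so Fridays fall on 1, 8, 15, 22, 29; the last is March 29.
1 November 2024 is a Friday, so Sundays fall on 3, 10, 17, 24; the last is November 24.
6 March 2024 is outside the daylight-saving period (29 March – 24 November), so Fenoth Station is on standard time, UTC−11:00.
09:30 Fenoth Station + 11h = 20:30 UTC.
1 September 2023 is a Friday, so the first Saturday is September 2.
1 February 2024 is a Thursday, so the first Sunday is February 4 and the fourth is February 25.
At the standard offset (UTC+02:30), 20:30 UTC + 2h30m = 23:00 Lumkir District standard time.
The standard-time date in Lumkir District, 6 March 2024, is outside the daylight-saving period (2 September 2023 – 25 February 2024), so Lumkir District is on standard time, UTC+02:30.
20:30 UTC + 2h30m = 23:00 Lumkir District.

23:00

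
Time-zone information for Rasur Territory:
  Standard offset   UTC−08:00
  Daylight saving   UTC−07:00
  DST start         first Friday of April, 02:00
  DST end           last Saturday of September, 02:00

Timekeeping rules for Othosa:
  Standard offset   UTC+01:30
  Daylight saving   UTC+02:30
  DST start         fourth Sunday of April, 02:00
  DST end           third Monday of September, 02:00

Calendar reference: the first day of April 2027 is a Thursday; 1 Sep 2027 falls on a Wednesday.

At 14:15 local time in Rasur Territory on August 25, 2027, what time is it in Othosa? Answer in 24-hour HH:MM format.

23:45

1 April 2027 is a Thursday, so the first Friday is April 2.
1 September 2027 is a Wednesday, so Saturdays fall on 4, 11, 18, 25; the last is September 25.
Daylight saving runs 2 April – 25 September; August 25, 2027 is inside that window, so Rasur Territory is at UTC−07:00.
14:15 Rasur Territory + 7h = 21:15 UTC.
1 April 2027 is a Thursday, so the first Sunday is April 4 and the fourth is April 25.
1 September 2027 is a Wednesday, so the first Monday is September 6 and the third is September 20.
At the standard offset (UTC+01:30), 21:15 UTC + 1h30m = 22:45 Othosa standard time.
The standard-time date in Othosa, August 25, 2027, lies within the daylight-saving period (25 April – 20 September), so Othosa is on daylight time, UTC+02:30.
21:15 UTC + 2h30m = 23:45 Othosa.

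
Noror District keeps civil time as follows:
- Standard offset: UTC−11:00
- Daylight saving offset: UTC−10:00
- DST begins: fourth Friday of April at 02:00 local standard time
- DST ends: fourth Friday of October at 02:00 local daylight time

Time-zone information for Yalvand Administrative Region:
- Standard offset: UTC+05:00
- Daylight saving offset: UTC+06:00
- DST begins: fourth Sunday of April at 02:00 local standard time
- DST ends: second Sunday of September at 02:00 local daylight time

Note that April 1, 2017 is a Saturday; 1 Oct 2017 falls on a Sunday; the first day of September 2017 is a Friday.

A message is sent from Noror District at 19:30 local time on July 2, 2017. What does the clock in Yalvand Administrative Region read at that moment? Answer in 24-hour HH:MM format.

11:30

1 April 2017 is a Saturday, so the first Friday is April 7 and the fourth is April 28.
1 October 2017 is a Sunday, so the first Friday is October 6 and the fourth is October 27.
July 2, 2017 lies within the daylight-saving period (28 April – 27 October), so Noror District is on daylight time, UTC−10:00.
19:30 Noror District + 10h = 05:30 UTC (rolling into the next day, 3 July 2017).
1 April 2017 is a Saturday, so the first Sunday is April 2 and the fourth is April 23.
1 September 2017 is a Friday, so the first Sunday is September 3 and the second is September 10.
At the standard offset (UTC+05:00), 05:30 UTC + 5h = 10:30 Yalvand Administrative Region standard time.
Daylight saving runs 23 April – 10 September; the standard-time date in Yalvand Administrative Region, July 3, 2017, is inside that window, so Yalvand Administrative Region is at UTC+06:00.
05:30 UTC + 6h = 11:30 Yalvand Administrative Region.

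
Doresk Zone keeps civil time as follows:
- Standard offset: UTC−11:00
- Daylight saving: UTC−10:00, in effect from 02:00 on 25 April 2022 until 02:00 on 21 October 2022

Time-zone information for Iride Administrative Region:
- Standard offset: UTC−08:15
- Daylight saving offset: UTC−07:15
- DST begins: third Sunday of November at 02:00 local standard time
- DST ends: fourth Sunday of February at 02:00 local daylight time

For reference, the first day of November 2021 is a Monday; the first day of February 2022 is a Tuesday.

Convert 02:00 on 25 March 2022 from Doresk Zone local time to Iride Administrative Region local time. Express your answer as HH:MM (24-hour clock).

04:45

Daylight saving runs 25 April – 21 October; 25 March 2022 is outside that window, so Doresk Zone is on standard time at UTC−11:00.
02:00 Doresk Zone + 11h = 13:00 UTC.
1 November 2021 is a Monday, so the first Sunday is November 7 and the third is November 21.
1 February 2022 is a Tuesday, so the first Sunday is February 6 and the fourth is February 27.
At the standard offset (UTC−08:15), 13:00 UTC − 8h15m = 04:45 Iride Administrative Region standard time.
The standard-time date in Iride Administrative Region, 25 March 2022, is outside the daylight-saving period (21 November 2021 – 27 February 2022), so Iride Administrative Region is on standard time, UTC−08:15.
13:00 UTC − 8h15m = 04:45 Iride Administrative Region.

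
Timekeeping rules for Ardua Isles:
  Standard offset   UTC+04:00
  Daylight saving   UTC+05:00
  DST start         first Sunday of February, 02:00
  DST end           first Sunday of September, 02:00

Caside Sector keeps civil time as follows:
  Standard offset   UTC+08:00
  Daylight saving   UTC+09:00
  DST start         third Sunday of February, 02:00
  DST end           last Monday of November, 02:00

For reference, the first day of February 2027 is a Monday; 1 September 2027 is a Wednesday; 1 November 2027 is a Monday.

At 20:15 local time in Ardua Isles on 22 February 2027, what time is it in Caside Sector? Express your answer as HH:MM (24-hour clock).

00:15

1 February 2027 is a Monday, so the first Sunday is February 7.
1 September 2027 is a Wednesday, so the first Sunday is September 5.
Daylight saving runs 7 February – 5 September; 22 February 2027 is inside that window, so Ardua Isles is at UTC+05:00.
20:15 Ardua Isles − 5h = 15:15 UTC.
1 February 2027 is a Monday, so the first Sunday is February 7 and the third is February 21.
1 November 2027 is a Monday, so Mondays fall on 1, 8, 15, 22, 29; the last is November 29.
At the standard offset (UTC+08:00), 15:15 UTC + 8h = 23:15 Caside Sector standard time.
Daylight saving runs 21 February – 29 November; the standard-time date in Caside Sector, 22 February 2027, is inside that window, so Caside Sector is at UTC+09:00.
15:15 UTC + 9h = 00:15 Caside Sector (rolling into the next day, 23 February 2027).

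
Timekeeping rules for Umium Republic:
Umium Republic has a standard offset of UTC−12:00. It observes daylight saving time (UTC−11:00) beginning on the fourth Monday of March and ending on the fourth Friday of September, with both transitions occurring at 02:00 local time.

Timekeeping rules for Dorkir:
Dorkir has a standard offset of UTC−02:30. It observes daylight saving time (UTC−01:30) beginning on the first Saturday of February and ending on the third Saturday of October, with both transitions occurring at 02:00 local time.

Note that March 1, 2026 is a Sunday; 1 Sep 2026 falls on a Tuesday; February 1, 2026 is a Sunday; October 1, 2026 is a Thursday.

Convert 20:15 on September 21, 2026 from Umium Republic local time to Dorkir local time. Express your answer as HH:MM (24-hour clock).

05:45

1 March 2026 is a Sunday, so the first Monday is March 2 and the fourth is March 23.
1 September 2026 is a Tuesday, so the first Friday is September 4 and the fourth is September 25.
September 21, 2026 lies within the daylight-saving period (23 March – 25 September), so Umium Republic is on daylight time, UTC−11:00.
20:15 Umium Republic + 11h = 07:15 UTC (rolling into the next day, 22 September 2026).
1 February 2026 is a Sunday, so the first Saturday is February 7.
1 October 2026 is a Thursday, so the first Saturday is October 3 and the third is October 17.
At the standard offset (UTC−02:30), 07:15 UTC − 2h30m = 04:45 Dorkir standard time.
The standard-time date in Dorkir, September 22, 2026, falls between 7 February and 17 October, so daylight saving is in effect and Dorkir is at UTC−01:30.
07:15 UTC − 1h30m = 05:45 Dorkir.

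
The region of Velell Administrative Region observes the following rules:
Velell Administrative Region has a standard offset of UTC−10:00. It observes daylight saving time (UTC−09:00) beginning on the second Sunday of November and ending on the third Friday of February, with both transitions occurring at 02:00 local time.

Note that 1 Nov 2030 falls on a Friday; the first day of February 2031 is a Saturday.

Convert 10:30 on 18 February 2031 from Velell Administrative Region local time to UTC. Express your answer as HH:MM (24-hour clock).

1 November 2030 is a Friday, so the first Sunday is November 3 and the second is November 10.
1 February 2031 is a Saturday, so the first Friday is February 7 and the third is February 21.
18 February 2031 lies within the daylight-saving period (10 November 2030 – 21 February 2031), so Velell Administrative Region is on daylight time, UTC−09:00.
10:30 local + 9h = 19:30 UTC.

19:30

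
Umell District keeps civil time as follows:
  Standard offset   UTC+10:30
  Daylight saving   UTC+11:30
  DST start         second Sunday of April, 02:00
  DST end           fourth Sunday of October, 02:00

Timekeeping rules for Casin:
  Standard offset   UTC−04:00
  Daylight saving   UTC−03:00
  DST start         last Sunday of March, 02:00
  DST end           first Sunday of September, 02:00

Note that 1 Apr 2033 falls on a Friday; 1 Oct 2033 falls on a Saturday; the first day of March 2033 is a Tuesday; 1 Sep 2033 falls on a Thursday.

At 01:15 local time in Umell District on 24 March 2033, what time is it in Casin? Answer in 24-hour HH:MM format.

1 April 2033 is a Friday, so the first Sunday is April 3 and the second is April 10.
1 October 2033 is a Saturday, so the first Sunday is October 2 and the fourth is October 23.
24 March 2033 does not fall between 10 April and 23 October, so daylight saving is not in effect and Umell District is at UTC+10:30.
01:15 Umell District − 10h30m = 14:45 UTC (rolling into the previous day, 23 March 2033).
1 March 2033 is a Tuesday, so Sundays fall on 6, 13, 20, 27; the last is March 27.
1 September 2033 is a Thursday, so the first Sunday is September 4.
At the standard offset (UTC−04:00), 14:45 UTC − 4h = 10:45 Casin standard time.
Daylight saving runs 27 March – 4 September; the standard-time date in Casin, 23 March 2033, is outside that window, so Casin is on standard time at UTC−04:00.
14:45 UTC − 4h = 10:45 Casin.

10:45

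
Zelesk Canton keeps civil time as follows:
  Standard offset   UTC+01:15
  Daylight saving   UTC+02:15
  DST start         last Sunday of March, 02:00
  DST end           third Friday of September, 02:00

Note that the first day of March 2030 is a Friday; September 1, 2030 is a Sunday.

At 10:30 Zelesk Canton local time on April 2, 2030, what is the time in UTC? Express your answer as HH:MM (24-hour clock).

1 March 2030 is a Friday, so Sundays fall on 3, 10, 17, 24, 31; the last is March 31.
1 September 2030 is a Sunday, so the first Friday is September 6 and the third is September 20.
April 2, 2030 lies within the daylight-saving period (31 March – 20 September), so Zelesk Canton is on daylight time, UTC+02:15.
10:30 local − 2h15m = 08:15 UTC.

08:15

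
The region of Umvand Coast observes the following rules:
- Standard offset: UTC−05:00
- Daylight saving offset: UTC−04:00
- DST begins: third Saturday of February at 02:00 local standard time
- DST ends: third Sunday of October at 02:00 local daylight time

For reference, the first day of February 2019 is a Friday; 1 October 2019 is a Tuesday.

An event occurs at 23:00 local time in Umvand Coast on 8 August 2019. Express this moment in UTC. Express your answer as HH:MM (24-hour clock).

1 February 2019 is a Friday, so the first Saturday is February 2 and the third is February 16.
1 October 2019 is a Tuesday, so the first Sunday is October 6 and the third is October 20.
8 August 2019 falls between 16 February and 20 October, so daylight saving is in effect and Umvand Coast is at UTC−04:00.
23:00 local + 4h = 03:00 UTC (rolling into the next day, 9 August 2019).

03:00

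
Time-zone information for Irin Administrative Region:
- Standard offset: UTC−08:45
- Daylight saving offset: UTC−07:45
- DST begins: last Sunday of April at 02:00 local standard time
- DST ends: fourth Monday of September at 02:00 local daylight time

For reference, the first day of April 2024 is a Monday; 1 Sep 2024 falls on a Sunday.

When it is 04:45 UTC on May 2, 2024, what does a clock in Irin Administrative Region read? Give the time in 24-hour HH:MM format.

21:00

1 April 2024 is a Monday, so Sundays fall on 7, 14, 21, 28; the last is April 28.
1 September 2024 is a Sunday, so the first Monday is September 2 and the fourth is September 23.
At the standard offset (UTC−08:45), 04:45 UTC − 8h45m = 20:00 Irin Administrative Region standard time (rolling into the previous day, 1 May 2024).
Daylight saving runs 28 April – 23 September; the standard-time date in Irin Administrative Region, May 1, 2024, is inside that window, so Irin Administrative Region is at UTC−07:45.
04:45 UTC − 7h45m = 21:00 local (rolling into the previous day, 1 May 2024).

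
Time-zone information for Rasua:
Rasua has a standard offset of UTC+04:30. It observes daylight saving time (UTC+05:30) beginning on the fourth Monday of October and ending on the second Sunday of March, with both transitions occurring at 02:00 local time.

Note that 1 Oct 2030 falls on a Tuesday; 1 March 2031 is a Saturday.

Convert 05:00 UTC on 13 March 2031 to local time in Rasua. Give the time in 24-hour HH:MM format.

1 October 2030 is a Tuesday, so the first Monday is October 7 and the fourth is October 28.
1 March 2031 is a Saturday, so the first Sunday is March 2 and the second is March 9.
At the standard offset (UTC+04:30), 05:00 UTC + 4h30m = 09:30 Rasua standard time.
The standard-time date in Rasua, 13 March 2031, is outside the daylight-saving period (28 October 2030 – 9 March 2031), so Rasua is on standard time, UTC+04:30.
05:00 UTC + 4h30m = 09:30 local.

09:30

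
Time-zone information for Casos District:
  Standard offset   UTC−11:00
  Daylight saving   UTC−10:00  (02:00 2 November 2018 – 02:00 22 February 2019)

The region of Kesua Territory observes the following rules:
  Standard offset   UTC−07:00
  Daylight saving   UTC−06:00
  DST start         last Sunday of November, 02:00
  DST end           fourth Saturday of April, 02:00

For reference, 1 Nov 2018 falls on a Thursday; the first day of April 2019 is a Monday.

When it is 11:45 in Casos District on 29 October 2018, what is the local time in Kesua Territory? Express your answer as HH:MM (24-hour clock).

29 October 2018 is outside the daylight-saving period (2 November 2018 – 22 February 2019), so Casos District is on standard time, UTC−11:00.
11:45 Casos District + 11h = 22:45 UTC.
1 November 2018 is a Thursday, so Sundays fall on 4, 11, 18, 25; the last is November 25.
1 April 2019 is a Monday, so the first Saturday is April 6 and the fourth is April 27.
At the standard offset (UTC−07:00), 22:45 UTC − 7h = 15:45 Kesua Territory standard time.
Daylight saving runs 25 November 2018 – 27 April 2019; the standard-time date in Kesua Territory, 29 October 2018, is outside that window, so Kesua Territory is on standard time at UTC−07:00.
22:45 UTC − 7h = 15:45 Kesua Territory.

15:45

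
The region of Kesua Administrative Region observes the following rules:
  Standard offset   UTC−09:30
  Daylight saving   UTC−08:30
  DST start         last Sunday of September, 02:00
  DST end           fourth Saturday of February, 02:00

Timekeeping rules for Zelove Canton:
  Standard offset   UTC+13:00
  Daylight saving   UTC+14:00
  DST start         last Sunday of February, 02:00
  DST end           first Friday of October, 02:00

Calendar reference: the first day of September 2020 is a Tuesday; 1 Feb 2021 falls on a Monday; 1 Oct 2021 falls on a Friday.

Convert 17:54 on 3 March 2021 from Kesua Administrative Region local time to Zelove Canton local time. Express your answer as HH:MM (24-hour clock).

17:24

1 September 2020 is a Tuesday, so Sundays fall on 6, 13, 20, 27; the last is September 27.
1 February 2021 is a Monday, so the first Saturday is February 6 and the fourth is February 27.
Daylight saving runs 27 September 2020 – 27 February 2021; 3 March 2021 is outside that window, so Kesua Administrative Region is on standard time at UTC−09:30.
17:54 Kesua Administrative Region + 9h30m = 03:24 UTC (rolling into the next day, 4 March 2021).
1 February 2021 is a Monday, so Sundays fall on 7, 14, 21, 28; the last is February 28.
1 October 2021 is a Friday, so the first Friday is October 1.
At the standard offset (UTC+13:00), 03:24 UTC + 13h = 16:24 Zelove Canton standard time.
The standard-time date in Zelove Canton, 4 March 2021, falls between 28 February and 1 October, so daylight saving is in effect and Zelove Canton is at UTC+14:00.
03:24 UTC + 14h = 17:24 Zelove Canton.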